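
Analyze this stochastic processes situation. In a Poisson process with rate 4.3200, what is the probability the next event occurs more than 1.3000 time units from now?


P(X > t) = exp(-lambda * t)
= exp(-4.3200 * 1.3000)
= exp(-5.6160) = 0.0036

0.0036


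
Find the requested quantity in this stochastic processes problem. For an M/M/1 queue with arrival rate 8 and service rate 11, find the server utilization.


rho = lambda/mu
= 8/11
= 0.7273

0.7273


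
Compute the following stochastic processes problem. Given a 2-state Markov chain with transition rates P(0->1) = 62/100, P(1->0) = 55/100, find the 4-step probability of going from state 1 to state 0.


Computing P^4 by matrix multiplication.
P = [[0.3800, 0.6200], [0.5500, 0.4500]]
After raising P to the power 4:
P^4(1,0) = 0.4697

0.4697


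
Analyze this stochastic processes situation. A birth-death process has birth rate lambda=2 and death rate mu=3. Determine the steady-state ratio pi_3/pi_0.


For birth-death process, pi_n/pi_0 = (lambda/mu)^n
= (2/3)^3
= 0.2963

0.2963


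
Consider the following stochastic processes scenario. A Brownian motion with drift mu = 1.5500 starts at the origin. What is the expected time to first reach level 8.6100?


Expected first passage time = a/mu
= 8.6100/1.5500
= 5.5548

5.5548


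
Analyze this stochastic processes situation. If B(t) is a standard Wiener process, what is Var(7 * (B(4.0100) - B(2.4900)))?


Var(alpha*(B(t)-B(s))) = alpha^2 * (t-s)
= 7^2 * (4.0100 - 2.4900)
= 49 * 1.5200
= 74.4800

74.4800


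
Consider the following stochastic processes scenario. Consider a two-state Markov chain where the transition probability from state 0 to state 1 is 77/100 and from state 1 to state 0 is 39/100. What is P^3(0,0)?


Computing P^3 by matrix multiplication.
P = [[0.2300, 0.7700], [0.3900, 0.6100]]
After raising P to the power 3:
P^3(0,0) = 0.3335

0.3335


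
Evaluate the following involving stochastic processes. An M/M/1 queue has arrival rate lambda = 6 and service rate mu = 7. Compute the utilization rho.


rho = lambda/mu
= 6/7
= 0.8571

0.8571


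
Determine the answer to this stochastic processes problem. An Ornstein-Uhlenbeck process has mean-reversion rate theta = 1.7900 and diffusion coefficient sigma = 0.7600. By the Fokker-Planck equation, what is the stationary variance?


Stationary variance = sigma^2 / (2*theta)
= 0.7600^2 / (2*1.7900)
= 0.5776 / 3.5800
= 0.1613

0.1613


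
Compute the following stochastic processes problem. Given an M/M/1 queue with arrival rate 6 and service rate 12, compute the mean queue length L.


rho = 6/12 = 0.5000
L = rho/(1-rho)
= 0.5000/0.5000
= 1.0000

1.0000


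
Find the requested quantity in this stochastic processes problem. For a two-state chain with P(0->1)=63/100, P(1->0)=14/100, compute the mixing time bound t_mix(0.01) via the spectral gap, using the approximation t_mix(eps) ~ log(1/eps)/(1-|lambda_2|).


lambda_2 = |1 - p01 - p10| = |1 - 0.6300 - 0.1400| = 0.2300
t_mix ~ log(1/eps)/(1 - |lambda_2|)
= log(100)/(1 - 0.2300) = 4.6052/0.7700
= 5.9807

5.9807


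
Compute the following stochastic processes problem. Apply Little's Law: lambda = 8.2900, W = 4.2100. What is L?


Little's Law: L = lambda * W
= 8.2900 * 4.2100
= 34.9009

34.9009


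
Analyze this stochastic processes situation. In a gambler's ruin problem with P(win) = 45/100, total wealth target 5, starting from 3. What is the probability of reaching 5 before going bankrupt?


Gambler's ruin formula:
r = q/p = 0.5500/0.4500 = 1.2222
P(win) = (1 - r^i)/(1 - r^N)
= (1 - 1.2222^3)/(1 - 1.2222^5)
= 0.4780

0.4780


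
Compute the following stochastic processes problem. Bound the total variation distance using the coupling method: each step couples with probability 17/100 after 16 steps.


TV distance bound <= (1-delta)^n
= (1 - 0.1700)^16
= 0.8300^16
= 0.0507

0.0507


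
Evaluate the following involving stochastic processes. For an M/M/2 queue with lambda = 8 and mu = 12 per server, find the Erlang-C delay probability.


a = lambda/mu = 0.6667
rho = a/c = 0.3333
Erlang-C formula applied:
C(c,a) = 0.1667

0.1667


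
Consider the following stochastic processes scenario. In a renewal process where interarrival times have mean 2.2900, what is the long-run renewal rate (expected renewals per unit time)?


Long-run renewal rate = 1/E(X)
= 1/2.2900
= 0.4367

0.4367


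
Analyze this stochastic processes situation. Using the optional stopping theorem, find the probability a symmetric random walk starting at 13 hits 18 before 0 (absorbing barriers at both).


By optional stopping theorem: E(M at tau) = M(0) = 13
P(hit 18)*18 + P(hit 0)*0 = 13
P(hit 18) = (13 - 0)/(18 - 0) = 13/18 = 0.7222

0.7222


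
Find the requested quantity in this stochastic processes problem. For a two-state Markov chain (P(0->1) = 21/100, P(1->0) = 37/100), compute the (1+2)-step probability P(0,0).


P^3 = P^1 * P^2
Computing via matrix multiplication of the transition matrix.
Entry (0,0) of P^3 = 0.6648

0.6648


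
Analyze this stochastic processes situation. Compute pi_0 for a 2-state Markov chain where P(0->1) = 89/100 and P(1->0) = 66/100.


Stationary distribution: pi_0 = p10/(p01+p10), pi_1 = p01/(p01+p10)
p01 = 0.8900, p10 = 0.6600
pi_0 = 0.4258

0.4258


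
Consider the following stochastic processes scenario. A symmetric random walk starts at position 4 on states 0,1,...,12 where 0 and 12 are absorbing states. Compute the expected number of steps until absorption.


For symmetric RW on 0,...,N with absorbing barriers, E(i) = i*(N-i)
E(4) = 4 * 8 = 32

32


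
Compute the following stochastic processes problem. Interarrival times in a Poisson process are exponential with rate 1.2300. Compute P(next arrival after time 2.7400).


P(X > t) = exp(-lambda * t)
= exp(-1.2300 * 2.7400)
= exp(-3.3702) = 0.0344

0.0344


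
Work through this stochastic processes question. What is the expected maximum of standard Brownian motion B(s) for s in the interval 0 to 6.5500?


E(max B(s)) = sqrt(2t/pi)
= sqrt(2*6.5500/pi)
= sqrt(4.1699)
= 2.0420

2.0420


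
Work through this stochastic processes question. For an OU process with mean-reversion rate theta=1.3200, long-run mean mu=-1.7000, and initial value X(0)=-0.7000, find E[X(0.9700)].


E[X(t)] = mu + (X(0) - mu)*exp(-theta*t)
= -1.7000 + (-0.7000 - -1.7000)*exp(-1.3200*0.9700)
= -1.7000 + 1.0000 * 0.2779
= -1.4221

-1.4221


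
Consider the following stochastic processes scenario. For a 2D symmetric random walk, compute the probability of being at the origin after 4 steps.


P = C(4,2)^2 / 4^4
= 6^2 / 256
= 36 / 256
= 0.1406

0.1406


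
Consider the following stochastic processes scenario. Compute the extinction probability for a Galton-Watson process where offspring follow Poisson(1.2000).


Since mu = 1.2000 > 1, extinction prob q < 1.
Solve s = exp(mu*(s-1)) iteratively.
q = 0.6863

0.6863


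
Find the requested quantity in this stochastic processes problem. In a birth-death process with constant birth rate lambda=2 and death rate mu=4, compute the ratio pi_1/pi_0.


For birth-death process, pi_n/pi_0 = (lambda/mu)^n
= (2/4)^1
= 0.5000

0.5000


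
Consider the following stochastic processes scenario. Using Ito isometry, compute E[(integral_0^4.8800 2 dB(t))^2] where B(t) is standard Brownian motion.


By Ito isometry: E[(int f dB)^2] = int f^2 dt
= 2^2 * 4.8800
= 4 * 4.8800 = 19.5200

19.5200


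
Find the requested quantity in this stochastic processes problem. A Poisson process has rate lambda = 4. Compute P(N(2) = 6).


P(N(t)=k) = (lambda*t)^k * exp(-lambda*t) / k!
lambda*t = 8
= 8^6 * exp(-8) / 6!
= 262144 * 3.3546e-04 / 720
= 0.1221

0.1221


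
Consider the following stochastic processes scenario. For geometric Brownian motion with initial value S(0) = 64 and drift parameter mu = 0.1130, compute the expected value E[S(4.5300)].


E[S(t)] = S(0) * exp(mu * t)
= 64 * exp(0.1130 * 4.5300)
= 64 * 1.6684
= 106.7803

106.7803


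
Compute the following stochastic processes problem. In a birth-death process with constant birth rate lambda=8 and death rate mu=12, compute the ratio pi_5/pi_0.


For birth-death process, pi_n/pi_0 = (lambda/mu)^n
= (8/12)^5
= 0.1317

0.1317


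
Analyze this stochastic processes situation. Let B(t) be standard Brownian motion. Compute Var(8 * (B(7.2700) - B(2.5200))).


Var(alpha*(B(t)-B(s))) = alpha^2 * (t-s)
= 8^2 * (7.2700 - 2.5200)
= 64 * 4.7500
= 304.0000

304.0000


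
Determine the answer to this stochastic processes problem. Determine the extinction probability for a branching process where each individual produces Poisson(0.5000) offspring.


Since mu = 0.5000 <= 1, extinction probability = 1.

1.0000


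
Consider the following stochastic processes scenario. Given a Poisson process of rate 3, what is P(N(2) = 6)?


P(N(t)=k) = (lambda*t)^k * exp(-lambda*t) / k!
lambda*t = 6
= 6^6 * exp(-6) / 6!
= 46656 * 0.0025 / 720
= 0.1606

0.1606


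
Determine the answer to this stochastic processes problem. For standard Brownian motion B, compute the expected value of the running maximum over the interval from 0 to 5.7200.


E(max B(s)) = sqrt(2t/pi)
= sqrt(2*5.7200/pi)
= sqrt(3.6415)
= 1.9083

1.9083


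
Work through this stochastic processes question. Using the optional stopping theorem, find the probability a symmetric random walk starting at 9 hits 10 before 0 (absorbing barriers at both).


By optional stopping theorem: E(M at tau) = M(0) = 9
P(hit 10)*10 + P(hit 0)*0 = 9
P(hit 10) = (9 - 0)/(10 - 0) = 9/10 = 0.9000

0.9000


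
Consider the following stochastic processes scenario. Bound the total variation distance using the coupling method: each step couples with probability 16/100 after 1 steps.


TV distance bound <= (1-delta)^n
= (1 - 0.1600)^1
= 0.8400^1
= 0.8400

0.8400


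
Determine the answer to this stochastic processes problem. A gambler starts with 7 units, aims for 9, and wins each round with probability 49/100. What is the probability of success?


Gambler's ruin formula:
r = q/p = 0.5100/0.4900 = 1.0408
P(win) = (1 - r^i)/(1 - r^N)
= (1 - 1.0408^7)/(1 - 1.0408^9)
= 0.7457

0.7457


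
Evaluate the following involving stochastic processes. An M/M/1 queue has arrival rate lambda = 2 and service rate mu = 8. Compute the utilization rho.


rho = lambda/mu
= 2/8
= 0.2500

0.2500


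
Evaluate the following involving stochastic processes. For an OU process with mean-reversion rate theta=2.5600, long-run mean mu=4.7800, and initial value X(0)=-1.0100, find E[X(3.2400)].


E[X(t)] = mu + (X(0) - mu)*exp(-theta*t)
= 4.7800 + (-1.0100 - 4.7800)*exp(-2.5600*3.2400)
= 4.7800 + -5.7900 * 2.4991e-04
= 4.7786

4.7786


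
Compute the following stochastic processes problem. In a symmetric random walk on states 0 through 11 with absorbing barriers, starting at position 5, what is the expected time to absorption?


For symmetric RW on 0,...,N with absorbing barriers, E(i) = i*(N-i)
E(5) = 5 * 6 = 30

30


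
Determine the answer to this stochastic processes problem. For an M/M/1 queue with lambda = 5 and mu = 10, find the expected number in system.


rho = 5/10 = 0.5000
L = rho/(1-rho)
= 0.5000/0.5000
= 1.0000

1.0000


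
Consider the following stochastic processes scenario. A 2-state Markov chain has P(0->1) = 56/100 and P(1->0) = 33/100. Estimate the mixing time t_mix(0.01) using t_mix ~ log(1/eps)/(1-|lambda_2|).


lambda_2 = |1 - p01 - p10| = |1 - 0.5600 - 0.3300| = 0.1100
t_mix ~ log(1/eps)/(1 - |lambda_2|)
= log(100)/(1 - 0.1100) = 4.6052/0.8900
= 5.1743

5.1743


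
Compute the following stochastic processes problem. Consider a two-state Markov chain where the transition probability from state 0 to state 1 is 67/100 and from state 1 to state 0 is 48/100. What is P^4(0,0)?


Computing P^4 by matrix multiplication.
P = [[0.3300, 0.6700], [0.4800, 0.5200]]
After raising P to the power 4:
P^4(0,0) = 0.4177

0.4177


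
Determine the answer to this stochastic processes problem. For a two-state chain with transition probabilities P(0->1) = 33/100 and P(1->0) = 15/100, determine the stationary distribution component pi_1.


Stationary distribution: pi_0 = p10/(p01+p10), pi_1 = p01/(p01+p10)
p01 = 0.3300, p10 = 0.1500
pi_1 = 0.6875

0.6875


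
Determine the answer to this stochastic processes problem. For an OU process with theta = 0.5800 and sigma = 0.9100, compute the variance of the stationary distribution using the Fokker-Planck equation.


Stationary variance = sigma^2 / (2*theta)
= 0.9100^2 / (2*0.5800)
= 0.8281 / 1.1600
= 0.7139

0.7139


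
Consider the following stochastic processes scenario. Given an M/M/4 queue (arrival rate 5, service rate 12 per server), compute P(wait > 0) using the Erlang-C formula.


a = lambda/mu = 0.4167
rho = a/c = 0.1042
Erlang-C formula applied:
C(c,a) = 9.2417e-04

9.2417e-04


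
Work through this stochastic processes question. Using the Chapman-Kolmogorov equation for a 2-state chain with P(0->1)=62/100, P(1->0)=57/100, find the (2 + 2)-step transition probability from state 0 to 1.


P^4 = P^2 * P^2
Computing via matrix multiplication of the transition matrix.
Entry (0,1) of P^4 = 0.5203

0.5203


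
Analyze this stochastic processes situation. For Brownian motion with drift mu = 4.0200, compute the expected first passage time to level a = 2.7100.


Expected first passage time = a/mu
= 2.7100/4.0200
= 0.6741

0.6741


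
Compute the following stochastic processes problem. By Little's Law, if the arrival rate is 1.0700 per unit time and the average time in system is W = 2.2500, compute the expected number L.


Little's Law: L = lambda * W
= 1.0700 * 2.2500
= 2.4075

2.4075


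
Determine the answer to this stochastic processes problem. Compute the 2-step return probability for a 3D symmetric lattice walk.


P(return in 2 steps) = P(reverse first step) = 1/(2d)
= 1/6
= 0.1667

0.1667


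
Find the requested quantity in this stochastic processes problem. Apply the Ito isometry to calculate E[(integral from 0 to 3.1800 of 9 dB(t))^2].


By Ito isometry: E[(int f dB)^2] = int f^2 dt
= 9^2 * 3.1800
= 81 * 3.1800 = 257.5800

257.5800


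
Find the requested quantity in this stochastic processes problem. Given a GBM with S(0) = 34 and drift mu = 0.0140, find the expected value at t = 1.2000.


E[S(t)] = S(0) * exp(mu * t)
= 34 * exp(0.0140 * 1.2000)
= 34 * 1.0169
= 34.5760

34.5760


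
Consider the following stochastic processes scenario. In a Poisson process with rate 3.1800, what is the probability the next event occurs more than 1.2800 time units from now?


P(X > t) = exp(-lambda * t)
= exp(-3.1800 * 1.2800)
= exp(-4.0704) = 0.0171

0.0171


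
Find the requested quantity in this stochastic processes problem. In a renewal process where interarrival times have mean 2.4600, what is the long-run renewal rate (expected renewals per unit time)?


Long-run renewal rate = 1/E(X)
= 1/2.4600
= 0.4065

0.4065


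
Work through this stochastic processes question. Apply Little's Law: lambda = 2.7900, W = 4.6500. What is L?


Little's Law: L = lambda * W
= 2.7900 * 4.6500
= 12.9735

12.9735


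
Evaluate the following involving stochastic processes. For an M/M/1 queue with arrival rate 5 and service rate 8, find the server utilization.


rho = lambda/mu
= 5/8
= 0.6250

0.6250


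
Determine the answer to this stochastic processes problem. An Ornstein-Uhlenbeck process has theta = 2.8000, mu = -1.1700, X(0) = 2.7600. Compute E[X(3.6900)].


E[X(t)] = mu + (X(0) - mu)*exp(-theta*t)
= -1.1700 + (2.7600 - -1.1700)*exp(-2.8000*3.6900)
= -1.1700 + 3.9300 * 3.2574e-05
= -1.1699

-1.1699


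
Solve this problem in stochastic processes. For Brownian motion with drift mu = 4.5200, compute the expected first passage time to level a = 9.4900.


Expected first passage time = a/mu
= 9.4900/4.5200
= 2.0996

2.0996


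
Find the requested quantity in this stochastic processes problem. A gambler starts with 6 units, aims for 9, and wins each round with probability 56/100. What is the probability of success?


Gambler's ruin formula:
r = q/p = 0.4400/0.5600 = 0.7857
P(win) = (1 - r^i)/(1 - r^N)
= (1 - 0.7857^6)/(1 - 0.7857^9)
= 0.8632

0.8632


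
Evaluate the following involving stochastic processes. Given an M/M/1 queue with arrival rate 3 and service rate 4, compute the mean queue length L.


rho = 3/4 = 0.7500
L = rho/(1-rho)
= 0.7500/0.2500
= 3.0000

3.0000


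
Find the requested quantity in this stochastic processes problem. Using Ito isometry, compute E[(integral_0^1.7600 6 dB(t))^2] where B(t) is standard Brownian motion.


By Ito isometry: E[(int f dB)^2] = int f^2 dt
= 6^2 * 1.7600
= 36 * 1.7600 = 63.3600

63.3600


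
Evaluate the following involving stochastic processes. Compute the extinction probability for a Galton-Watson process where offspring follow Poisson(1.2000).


Since mu = 1.2000 > 1, extinction prob q < 1.
Solve s = exp(mu*(s-1)) iteratively.
q = 0.6863

0.6863


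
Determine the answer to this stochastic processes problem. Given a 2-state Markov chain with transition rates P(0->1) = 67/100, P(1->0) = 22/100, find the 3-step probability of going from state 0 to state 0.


Computing P^3 by matrix multiplication.
P = [[0.3300, 0.6700], [0.2200, 0.7800]]
After raising P to the power 3:
P^3(0,0) = 0.2482

0.2482


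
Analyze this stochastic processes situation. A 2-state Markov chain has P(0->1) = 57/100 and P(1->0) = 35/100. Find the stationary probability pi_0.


Stationary distribution: pi_0 = p10/(p01+p10), pi_1 = p01/(p01+p10)
p01 = 0.5700, p10 = 0.3500
pi_0 = 0.3804

0.3804


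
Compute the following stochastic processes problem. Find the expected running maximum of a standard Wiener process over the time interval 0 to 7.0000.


E(max B(s)) = sqrt(2t/pi)
= sqrt(2*7.0000/pi)
= sqrt(4.4563)
= 2.1110

2.1110


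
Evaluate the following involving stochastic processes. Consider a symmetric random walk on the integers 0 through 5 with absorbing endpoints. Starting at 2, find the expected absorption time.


For symmetric RW on 0,...,N with absorbing barriers, E(i) = i*(N-i)
E(2) = 2 * 3 = 6

6


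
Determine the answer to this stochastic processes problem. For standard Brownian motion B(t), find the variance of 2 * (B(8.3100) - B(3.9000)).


Var(alpha*(B(t)-B(s))) = alpha^2 * (t-s)
= 2^2 * (8.3100 - 3.9000)
= 4 * 4.4100
= 17.6400

17.6400


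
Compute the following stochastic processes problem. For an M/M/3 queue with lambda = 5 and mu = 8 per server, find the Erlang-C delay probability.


a = lambda/mu = 0.6250
rho = a/c = 0.2083
Erlang-C formula applied:
C(c,a) = 0.0275

0.0275


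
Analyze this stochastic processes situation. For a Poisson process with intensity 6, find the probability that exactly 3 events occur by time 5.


P(N(t)=k) = (lambda*t)^k * exp(-lambda*t) / k!
lambda*t = 30
= 30^3 * exp(-30) / 3!
= 27000 * 9.3576e-14 / 6
= 4.2109e-10

4.2109e-10


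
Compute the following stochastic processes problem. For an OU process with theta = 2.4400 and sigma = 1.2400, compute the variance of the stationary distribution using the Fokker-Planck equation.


Stationary variance = sigma^2 / (2*theta)
= 1.2400^2 / (2*2.4400)
= 1.5376 / 4.8800
= 0.3151

0.3151


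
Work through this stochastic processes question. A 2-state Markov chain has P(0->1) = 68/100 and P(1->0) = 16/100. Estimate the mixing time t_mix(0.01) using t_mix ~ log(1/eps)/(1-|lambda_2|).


lambda_2 = |1 - p01 - p10| = |1 - 0.6800 - 0.1600| = 0.1600
t_mix ~ log(1/eps)/(1 - |lambda_2|)
= log(100)/(1 - 0.1600) = 4.6052/0.8400
= 5.4823

5.4823


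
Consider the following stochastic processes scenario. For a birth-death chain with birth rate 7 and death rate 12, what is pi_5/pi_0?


For birth-death process, pi_n/pi_0 = (lambda/mu)^n
= (7/12)^5
= 0.0675

0.0675


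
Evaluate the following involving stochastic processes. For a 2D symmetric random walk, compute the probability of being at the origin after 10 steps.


P = C(10,5)^2 / 4^10
= 252^2 / 1048576
= 63504 / 1048576
= 0.0606

0.0606


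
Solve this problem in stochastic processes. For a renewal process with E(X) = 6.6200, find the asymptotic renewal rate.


Long-run renewal rate = 1/E(X)
= 1/6.6200
= 0.1511

0.1511


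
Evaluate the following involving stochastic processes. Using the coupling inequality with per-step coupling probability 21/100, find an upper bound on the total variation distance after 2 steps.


TV distance bound <= (1-delta)^n
= (1 - 0.2100)^2
= 0.7900^2
= 0.6241

0.6241


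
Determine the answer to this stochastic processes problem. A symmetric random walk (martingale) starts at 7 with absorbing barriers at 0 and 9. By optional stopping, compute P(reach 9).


By optional stopping theorem: E(M at tau) = M(0) = 7
P(hit 9)*9 + P(hit 0)*0 = 7
P(hit 9) = (7 - 0)/(9 - 0) = 7/9 = 0.7778

0.7778


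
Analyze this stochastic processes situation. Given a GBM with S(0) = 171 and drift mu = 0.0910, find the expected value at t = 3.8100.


E[S(t)] = S(0) * exp(mu * t)
= 171 * exp(0.0910 * 3.8100)
= 171 * 1.4144
= 241.8635

241.8635


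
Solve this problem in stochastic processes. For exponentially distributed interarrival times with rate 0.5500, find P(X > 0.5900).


P(X > t) = exp(-lambda * t)
= exp(-0.5500 * 0.5900)
= exp(-0.3245) = 0.7229

0.7229


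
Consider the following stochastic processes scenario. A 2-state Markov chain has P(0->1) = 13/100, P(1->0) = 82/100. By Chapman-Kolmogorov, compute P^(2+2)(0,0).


P^4 = P^2 * P^2
Computing via matrix multiplication of the transition matrix.
Entry (0,0) of P^4 = 0.8632

0.8632


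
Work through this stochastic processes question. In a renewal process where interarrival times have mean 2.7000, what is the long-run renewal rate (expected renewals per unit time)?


Long-run renewal rate = 1/E(X)
= 1/2.7000
= 0.3704

0.3704


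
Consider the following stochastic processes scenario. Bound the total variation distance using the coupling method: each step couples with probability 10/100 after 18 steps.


TV distance bound <= (1-delta)^n
= (1 - 0.1000)^18
= 0.9000^18
= 0.1501

0.1501


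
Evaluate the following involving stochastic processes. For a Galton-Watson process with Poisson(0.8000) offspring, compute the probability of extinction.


Since mu = 0.8000 <= 1, extinction probability = 1.

1.0000


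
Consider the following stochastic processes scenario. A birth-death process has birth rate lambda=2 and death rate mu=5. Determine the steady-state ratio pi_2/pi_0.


For birth-death process, pi_n/pi_0 = (lambda/mu)^n
= (2/5)^2
= 0.1600

0.1600


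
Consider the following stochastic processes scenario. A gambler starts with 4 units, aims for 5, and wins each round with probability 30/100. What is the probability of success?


Gambler's ruin formula:
r = q/p = 0.7000/0.3000 = 2.3333
P(win) = (1 - r^i)/(1 - r^N)
= (1 - 2.3333^4)/(1 - 2.3333^5)
= 0.4202

0.4202


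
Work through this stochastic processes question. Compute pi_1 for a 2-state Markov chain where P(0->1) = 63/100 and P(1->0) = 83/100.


Stationary distribution: pi_0 = p10/(p01+p10), pi_1 = p01/(p01+p10)
p01 = 0.6300, p10 = 0.8300
pi_1 = 0.4315

0.4315


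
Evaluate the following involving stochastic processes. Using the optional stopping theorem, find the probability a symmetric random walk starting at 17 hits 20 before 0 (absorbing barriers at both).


By optional stopping theorem: E(M at tau) = M(0) = 17
P(hit 20)*20 + P(hit 0)*0 = 17
P(hit 20) = (17 - 0)/(20 - 0) = 17/20 = 0.8500

0.8500


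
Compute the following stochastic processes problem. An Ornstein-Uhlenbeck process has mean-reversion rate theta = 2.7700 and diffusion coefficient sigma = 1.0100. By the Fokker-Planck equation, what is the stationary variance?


Stationary variance = sigma^2 / (2*theta)
= 1.0100^2 / (2*2.7700)
= 1.0201 / 5.5400
= 0.1841

0.1841


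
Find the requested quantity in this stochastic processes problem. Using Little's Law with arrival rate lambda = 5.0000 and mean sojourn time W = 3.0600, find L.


Little's Law: L = lambda * W
= 5.0000 * 3.0600
= 15.3000

15.3000


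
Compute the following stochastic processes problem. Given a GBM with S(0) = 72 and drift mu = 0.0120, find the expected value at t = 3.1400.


E[S(t)] = S(0) * exp(mu * t)
= 72 * exp(0.0120 * 3.1400)
= 72 * 1.0384
= 74.7647

74.7647


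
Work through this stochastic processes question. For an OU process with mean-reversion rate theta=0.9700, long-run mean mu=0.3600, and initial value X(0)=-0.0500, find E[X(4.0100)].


E[X(t)] = mu + (X(0) - mu)*exp(-theta*t)
= 0.3600 + (-0.0500 - 0.3600)*exp(-0.9700*4.0100)
= 0.3600 + -0.4100 * 0.0205
= 0.3516

0.3516


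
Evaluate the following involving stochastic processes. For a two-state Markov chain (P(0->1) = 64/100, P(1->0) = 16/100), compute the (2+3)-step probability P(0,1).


P^5 = P^2 * P^3
Computing via matrix multiplication of the transition matrix.
Entry (0,1) of P^5 = 0.7997

0.7997


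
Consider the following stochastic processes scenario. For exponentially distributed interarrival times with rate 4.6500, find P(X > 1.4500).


P(X > t) = exp(-lambda * t)
= exp(-4.6500 * 1.4500)
= exp(-6.7425) = 0.0012

0.0012


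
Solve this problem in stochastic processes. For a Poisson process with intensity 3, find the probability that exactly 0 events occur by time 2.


P(N(t)=k) = (lambda*t)^k * exp(-lambda*t) / k!
lambda*t = 6
= 6^0 * exp(-6) / 0!
= 1 * 0.0025 / 1
= 0.0025

0.0025


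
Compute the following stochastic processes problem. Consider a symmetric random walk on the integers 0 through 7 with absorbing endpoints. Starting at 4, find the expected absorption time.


For symmetric RW on 0,...,N with absorbing barriers, E(i) = i*(N-i)
E(4) = 4 * 3 = 12

12


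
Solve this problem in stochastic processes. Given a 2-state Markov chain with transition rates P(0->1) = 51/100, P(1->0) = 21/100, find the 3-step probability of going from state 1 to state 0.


Computing P^3 by matrix multiplication.
P = [[0.4900, 0.5100], [0.2100, 0.7900]]
After raising P to the power 3:
P^3(1,0) = 0.2853

0.2853


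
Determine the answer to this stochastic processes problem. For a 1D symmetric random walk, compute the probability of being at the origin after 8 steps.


P(S(8) = 0) = C(8,4) / 4^4
= 70 / 256
= 0.2734

0.2734


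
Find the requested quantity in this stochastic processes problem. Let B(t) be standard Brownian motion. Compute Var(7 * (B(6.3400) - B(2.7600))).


Var(alpha*(B(t)-B(s))) = alpha^2 * (t-s)
= 7^2 * (6.3400 - 2.7600)
= 49 * 3.5800
= 175.4200

175.4200


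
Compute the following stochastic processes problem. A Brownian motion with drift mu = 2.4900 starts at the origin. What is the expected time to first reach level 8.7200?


Expected first passage time = a/mu
= 8.7200/2.4900
= 3.5020

3.5020


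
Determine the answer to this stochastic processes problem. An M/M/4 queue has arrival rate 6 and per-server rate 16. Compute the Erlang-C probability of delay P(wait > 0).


a = lambda/mu = 0.3750
rho = a/c = 0.0938
Erlang-C formula applied:
C(c,a) = 6.2488e-04

6.2488e-04


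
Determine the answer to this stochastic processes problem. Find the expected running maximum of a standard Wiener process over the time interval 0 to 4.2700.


E(max B(s)) = sqrt(2t/pi)
= sqrt(2*4.2700/pi)
= sqrt(2.7184)
= 1.6487

1.6487


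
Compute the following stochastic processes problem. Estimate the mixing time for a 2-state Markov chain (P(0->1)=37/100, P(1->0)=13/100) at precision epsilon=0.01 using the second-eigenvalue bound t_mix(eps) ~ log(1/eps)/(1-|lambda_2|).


lambda_2 = |1 - p01 - p10| = |1 - 0.3700 - 0.1300| = 0.5000
t_mix ~ log(1/eps)/(1 - |lambda_2|)
= log(100)/(1 - 0.5000) = 4.6052/0.5000
= 9.2103

9.2103


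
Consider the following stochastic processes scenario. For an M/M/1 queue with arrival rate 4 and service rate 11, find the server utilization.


rho = lambda/mu
= 4/11
= 0.3636

0.3636


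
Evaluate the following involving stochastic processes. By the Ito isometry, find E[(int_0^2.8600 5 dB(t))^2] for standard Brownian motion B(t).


By Ito isometry: E[(int f dB)^2] = int f^2 dt
= 5^2 * 2.8600
= 25 * 2.8600 = 71.5000

71.5000


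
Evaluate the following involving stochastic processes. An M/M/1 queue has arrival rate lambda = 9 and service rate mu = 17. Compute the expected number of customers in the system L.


rho = 9/17 = 0.5294
L = rho/(1-rho)
= 0.5294/0.4706
= 1.1250

1.1250


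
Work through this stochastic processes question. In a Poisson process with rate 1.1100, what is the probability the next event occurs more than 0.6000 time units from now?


P(X > t) = exp(-lambda * t)
= exp(-1.1100 * 0.6000)
= exp(-0.6660) = 0.5138

0.5138


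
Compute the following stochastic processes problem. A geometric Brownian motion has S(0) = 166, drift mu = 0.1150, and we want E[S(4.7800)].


E[S(t)] = S(0) * exp(mu * t)
= 166 * exp(0.1150 * 4.7800)
= 166 * 1.7327
= 287.6337

287.6337


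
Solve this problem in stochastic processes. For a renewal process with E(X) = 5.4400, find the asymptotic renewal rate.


Long-run renewal rate = 1/E(X)
= 1/5.4400
= 0.1838

0.1838


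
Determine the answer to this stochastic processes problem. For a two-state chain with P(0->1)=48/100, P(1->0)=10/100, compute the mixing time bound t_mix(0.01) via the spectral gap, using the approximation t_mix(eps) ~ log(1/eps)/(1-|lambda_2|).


lambda_2 = |1 - p01 - p10| = |1 - 0.4800 - 0.1000| = 0.4200
t_mix ~ log(1/eps)/(1 - |lambda_2|)
= log(100)/(1 - 0.4200) = 4.6052/0.5800
= 7.9399

7.9399


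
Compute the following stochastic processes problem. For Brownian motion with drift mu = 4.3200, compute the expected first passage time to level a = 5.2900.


Expected first passage time = a/mu
= 5.2900/4.3200
= 1.2245

1.2245


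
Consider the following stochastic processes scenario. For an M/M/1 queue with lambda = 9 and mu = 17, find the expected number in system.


rho = 9/17 = 0.5294
L = rho/(1-rho)
= 0.5294/0.4706
= 1.1250

1.1250


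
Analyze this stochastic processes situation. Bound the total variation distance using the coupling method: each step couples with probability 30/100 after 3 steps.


TV distance bound <= (1-delta)^n
= (1 - 0.3000)^3
= 0.7000^3
= 0.3430

0.3430


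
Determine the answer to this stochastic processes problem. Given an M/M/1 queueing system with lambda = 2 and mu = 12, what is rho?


rho = lambda/mu
= 2/12
= 0.1667

0.1667


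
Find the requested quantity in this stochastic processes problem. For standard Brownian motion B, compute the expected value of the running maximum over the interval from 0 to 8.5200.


E(max B(s)) = sqrt(2t/pi)
= sqrt(2*8.5200/pi)
= sqrt(5.4240)
= 2.3289

2.3289


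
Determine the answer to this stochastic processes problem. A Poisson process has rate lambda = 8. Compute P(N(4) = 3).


P(N(t)=k) = (lambda*t)^k * exp(-lambda*t) / k!
lambda*t = 32
= 32^3 * exp(-32) / 3!
= 32768 * 1.2664e-14 / 6
= 6.9163e-11

6.9163e-11


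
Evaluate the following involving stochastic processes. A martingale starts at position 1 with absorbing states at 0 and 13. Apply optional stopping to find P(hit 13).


By optional stopping theorem: E(M at tau) = M(0) = 1
P(hit 13)*13 + P(hit 0)*0 = 1
P(hit 13) = (1 - 0)/(13 - 0) = 1/13 = 0.0769

0.0769


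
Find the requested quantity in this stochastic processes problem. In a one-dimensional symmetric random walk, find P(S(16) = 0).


P(S(16) = 0) = C(16,8) / 4^8
= 12870 / 65536
= 0.1964

0.1964


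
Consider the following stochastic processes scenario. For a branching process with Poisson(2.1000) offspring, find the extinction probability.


Since mu = 2.1000 > 1, extinction prob q < 1.
Solve s = exp(mu*(s-1)) iteratively.
q = 0.1779

0.1779


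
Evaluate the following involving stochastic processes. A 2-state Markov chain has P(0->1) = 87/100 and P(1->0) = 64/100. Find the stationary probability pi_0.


Stationary distribution: pi_0 = p10/(p01+p10), pi_1 = p01/(p01+p10)
p01 = 0.8700, p10 = 0.6400
pi_0 = 0.4238

0.4238


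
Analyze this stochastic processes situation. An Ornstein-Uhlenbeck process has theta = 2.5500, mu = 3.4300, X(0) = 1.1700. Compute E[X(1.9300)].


E[X(t)] = mu + (X(0) - mu)*exp(-theta*t)
= 3.4300 + (1.1700 - 3.4300)*exp(-2.5500*1.9300)
= 3.4300 + -2.2600 * 0.0073
= 3.4135

3.4135


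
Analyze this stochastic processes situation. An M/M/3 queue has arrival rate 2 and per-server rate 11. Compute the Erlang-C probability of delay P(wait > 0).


a = lambda/mu = 0.1818
rho = a/c = 0.0606
Erlang-C formula applied:
C(c,a) = 8.8909e-04

8.8909e-04


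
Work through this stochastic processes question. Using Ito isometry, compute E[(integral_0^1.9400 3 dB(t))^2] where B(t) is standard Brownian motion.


By Ito isometry: E[(int f dB)^2] = int f^2 dt
= 3^2 * 1.9400
= 9 * 1.9400 = 17.4600

17.4600


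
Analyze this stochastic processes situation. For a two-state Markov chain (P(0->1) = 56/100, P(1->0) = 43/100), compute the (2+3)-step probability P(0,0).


P^5 = P^2 * P^3
Computing via matrix multiplication of the transition matrix.
Entry (0,0) of P^5 = 0.4343

0.4343


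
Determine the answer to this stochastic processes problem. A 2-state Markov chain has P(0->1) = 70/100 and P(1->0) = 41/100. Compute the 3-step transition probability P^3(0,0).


Computing P^3 by matrix multiplication.
P = [[0.3000, 0.7000], [0.4100, 0.5900]]
After raising P to the power 3:
P^3(0,0) = 0.3685

0.3685


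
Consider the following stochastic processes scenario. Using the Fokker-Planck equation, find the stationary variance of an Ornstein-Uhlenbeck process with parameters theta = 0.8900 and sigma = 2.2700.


Stationary variance = sigma^2 / (2*theta)
= 2.2700^2 / (2*0.8900)
= 5.1529 / 1.7800
= 2.8949

2.8949


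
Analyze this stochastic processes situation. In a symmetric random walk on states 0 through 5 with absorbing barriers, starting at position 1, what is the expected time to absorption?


For symmetric RW on 0,...,N with absorbing barriers, E(i) = i*(N-i)
E(1) = 1 * 4 = 4

4


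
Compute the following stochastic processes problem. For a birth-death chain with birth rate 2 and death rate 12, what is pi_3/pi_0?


For birth-death process, pi_n/pi_0 = (lambda/mu)^n
= (2/12)^3
= 0.0046

0.0046


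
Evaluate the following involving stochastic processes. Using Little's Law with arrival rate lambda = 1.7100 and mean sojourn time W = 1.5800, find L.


Little's Law: L = lambda * W
= 1.7100 * 1.5800
= 2.7018

2.7018


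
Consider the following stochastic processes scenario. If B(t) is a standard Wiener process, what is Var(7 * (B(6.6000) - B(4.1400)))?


Var(alpha*(B(t)-B(s))) = alpha^2 * (t-s)
= 7^2 * (6.6000 - 4.1400)
= 49 * 2.4600
= 120.5400

120.5400


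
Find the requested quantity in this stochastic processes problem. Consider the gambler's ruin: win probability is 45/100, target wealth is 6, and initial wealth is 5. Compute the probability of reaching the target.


Gambler's ruin formula:
r = q/p = 0.5500/0.4500 = 1.2222
P(win) = (1 - r^i)/(1 - r^N)
= (1 - 1.2222^5)/(1 - 1.2222^6)
= 0.7403

0.7403


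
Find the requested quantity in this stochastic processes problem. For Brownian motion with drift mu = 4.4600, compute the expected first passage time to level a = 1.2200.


Expected first passage time = a/mu
= 1.2200/4.4600
= 0.2735

0.2735


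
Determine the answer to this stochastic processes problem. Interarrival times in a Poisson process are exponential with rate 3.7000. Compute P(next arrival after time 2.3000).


P(X > t) = exp(-lambda * t)
= exp(-3.7000 * 2.3000)
= exp(-8.5100) = 2.0144e-04

2.0144e-04


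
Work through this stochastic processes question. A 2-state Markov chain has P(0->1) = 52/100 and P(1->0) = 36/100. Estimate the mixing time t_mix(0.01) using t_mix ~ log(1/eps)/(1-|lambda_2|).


lambda_2 = |1 - p01 - p10| = |1 - 0.5200 - 0.3600| = 0.1200
t_mix ~ log(1/eps)/(1 - |lambda_2|)
= log(100)/(1 - 0.1200) = 4.6052/0.8800
= 5.2331

5.2331


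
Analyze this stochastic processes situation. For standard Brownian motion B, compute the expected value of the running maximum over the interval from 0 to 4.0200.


E(max B(s)) = sqrt(2t/pi)
= sqrt(2*4.0200/pi)
= sqrt(2.5592)
= 1.5998

1.5998


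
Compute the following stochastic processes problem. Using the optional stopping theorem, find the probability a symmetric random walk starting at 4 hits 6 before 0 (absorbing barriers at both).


By optional stopping theorem: E(M at tau) = M(0) = 4
P(hit 6)*6 + P(hit 0)*0 = 4
P(hit 6) = (4 - 0)/(6 - 0) = 2/3 = 0.6667

0.6667


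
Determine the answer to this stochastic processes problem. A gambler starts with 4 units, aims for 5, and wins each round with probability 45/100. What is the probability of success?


Gambler's ruin formula:
r = q/p = 0.5500/0.4500 = 1.2222
P(win) = (1 - r^i)/(1 - r^N)
= (1 - 1.2222^4)/(1 - 1.2222^5)
= 0.7129

0.7129


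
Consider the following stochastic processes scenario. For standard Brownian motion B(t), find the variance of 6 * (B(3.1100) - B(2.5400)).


Var(alpha*(B(t)-B(s))) = alpha^2 * (t-s)
= 6^2 * (3.1100 - 2.5400)
= 36 * 0.5700
= 20.5200

20.5200


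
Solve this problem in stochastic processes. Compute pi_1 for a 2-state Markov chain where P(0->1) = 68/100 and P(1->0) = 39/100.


Stationary distribution: pi_0 = p10/(p01+p10), pi_1 = p01/(p01+p10)
p01 = 0.6800, p10 = 0.3900
pi_1 = 0.6355

0.6355


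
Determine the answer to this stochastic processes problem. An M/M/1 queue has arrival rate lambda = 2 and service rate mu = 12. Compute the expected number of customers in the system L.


rho = 2/12 = 0.1667
L = rho/(1-rho)
= 0.1667/0.8333
= 0.2000

0.2000


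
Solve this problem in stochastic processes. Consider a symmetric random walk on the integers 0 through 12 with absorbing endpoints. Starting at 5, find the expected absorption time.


For symmetric RW on 0,...,N with absorbing barriers, E(i) = i*(N-i)
E(5) = 5 * 7 = 35

35


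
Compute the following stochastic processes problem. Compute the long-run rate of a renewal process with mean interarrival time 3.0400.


Long-run renewal rate = 1/E(X)
= 1/3.0400
= 0.3289

0.3289


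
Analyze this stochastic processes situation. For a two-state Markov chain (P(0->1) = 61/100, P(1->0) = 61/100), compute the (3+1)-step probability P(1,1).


P^4 = P^3 * P^1
Computing via matrix multiplication of the transition matrix.
Entry (1,1) of P^4 = 0.5012

0.5012


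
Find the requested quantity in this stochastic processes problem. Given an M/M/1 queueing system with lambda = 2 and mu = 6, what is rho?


rho = lambda/mu
= 2/6
= 0.3333

0.3333


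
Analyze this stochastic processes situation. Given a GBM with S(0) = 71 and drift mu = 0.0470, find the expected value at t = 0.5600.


E[S(t)] = S(0) * exp(mu * t)
= 71 * exp(0.0470 * 0.5600)
= 71 * 1.0267
= 72.8935

72.8935


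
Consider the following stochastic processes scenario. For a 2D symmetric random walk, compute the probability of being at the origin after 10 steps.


P = C(10,5)^2 / 4^10
= 252^2 / 1048576
= 63504 / 1048576
= 0.0606

0.0606


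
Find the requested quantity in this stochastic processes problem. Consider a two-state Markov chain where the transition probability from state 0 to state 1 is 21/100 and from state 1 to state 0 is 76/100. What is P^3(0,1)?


Computing P^3 by matrix multiplication.
P = [[0.7900, 0.2100], [0.7600, 0.2400]]
After raising P to the power 3:
P^3(0,1) = 0.2165

0.2165


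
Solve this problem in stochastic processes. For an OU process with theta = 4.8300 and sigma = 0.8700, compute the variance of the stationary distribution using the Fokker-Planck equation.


Stationary variance = sigma^2 / (2*theta)
= 0.8700^2 / (2*4.8300)
= 0.7569 / 9.6600
= 0.0784

0.0784
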